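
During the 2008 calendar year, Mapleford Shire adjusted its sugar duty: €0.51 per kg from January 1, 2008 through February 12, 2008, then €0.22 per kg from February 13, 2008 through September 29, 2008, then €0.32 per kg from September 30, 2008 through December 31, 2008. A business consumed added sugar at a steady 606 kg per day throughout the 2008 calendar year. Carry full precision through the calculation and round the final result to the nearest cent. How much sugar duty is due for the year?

January 1 – February 12, 2008: 43 days × 606 kg/day = 26,058 kg at €0.51/kg → €13,289.58
February 13 – September 29, 2008: 230 days × 606 kg/day = 139,380 kg at €0.22/kg → €30,663.60
September 30 – December 31, 2008: 93 days × 606 kg/day = 56,358 kg at €0.32/kg → €18,034.56

€61,987.74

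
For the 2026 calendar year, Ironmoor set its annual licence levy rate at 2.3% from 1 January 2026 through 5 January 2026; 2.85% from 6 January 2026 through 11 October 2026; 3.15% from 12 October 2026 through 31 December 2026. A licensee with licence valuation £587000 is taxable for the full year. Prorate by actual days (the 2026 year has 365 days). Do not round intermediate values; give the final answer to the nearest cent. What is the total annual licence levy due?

1 January – 5 January 2026: 5 days at 2.3% → £587000 × 2.3% × 5/365 = £184.9452
6 January – 11 October 2026: 279 days at 2.85% → £587000 × 2.85% × 279/365 = £12787.7548
12 October – 31 December 2026: 81 days at 3.15% → £587000 × 3.15% × 81/365 = £4103.3712
Total = £17076.0712

£17076.07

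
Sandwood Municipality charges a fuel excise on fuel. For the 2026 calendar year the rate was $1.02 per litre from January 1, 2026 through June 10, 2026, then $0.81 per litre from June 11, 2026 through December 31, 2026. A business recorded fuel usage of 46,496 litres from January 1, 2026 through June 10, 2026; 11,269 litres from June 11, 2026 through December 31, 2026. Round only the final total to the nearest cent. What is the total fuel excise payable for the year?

$56,553.81

January 1 – June 10, 2026: 46,496 litres at $1.02/litre → $47,425.92
June 11 – December 31, 2026: 11,269 litres at $0.81/litre → $9,127.89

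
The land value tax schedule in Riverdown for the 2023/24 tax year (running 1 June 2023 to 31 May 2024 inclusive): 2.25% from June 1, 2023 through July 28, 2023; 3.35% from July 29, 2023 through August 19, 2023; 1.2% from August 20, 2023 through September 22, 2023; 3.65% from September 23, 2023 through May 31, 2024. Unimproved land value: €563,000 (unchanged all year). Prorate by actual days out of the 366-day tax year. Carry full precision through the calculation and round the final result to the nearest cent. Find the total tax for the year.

June 1 – July 28, 2023: 58 days at 2.25% → €563,000 × 2.25% × 58/366 = €2,007.4180
July 29 – August 19, 2023: 22 days at 3.35% → €563,000 × 3.35% × 22/366 = €1,133.6913
August 20 – September 22, 2023: 34 days at 1.2% → €563,000 × 1.2% × 34/366 = €627.6066
September 23, 2023 – May 31, 2024: 252 days at 3.65% → €563,000 × 3.65% × 252/366 = €14,148.8361
Total = €17,917.5519

€17,917.55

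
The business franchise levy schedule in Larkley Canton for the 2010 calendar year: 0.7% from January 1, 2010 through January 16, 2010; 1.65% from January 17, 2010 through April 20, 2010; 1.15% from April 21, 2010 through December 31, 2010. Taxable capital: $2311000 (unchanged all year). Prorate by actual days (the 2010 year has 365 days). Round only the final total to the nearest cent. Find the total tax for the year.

January 1 – January 16, 2010: 16 days at 0.7% → $2311000 × 0.7% × 16/365 = $709.1288
January 17 – April 20, 2010: 94 days at 1.65% → $2311000 × 1.65% × 94/365 = $9820.1671
April 21 – December 31, 2010: 255 days at 1.15% → $2311000 × 1.15% × 255/365 = $18567.1438
Total = $29096.4397

$29096.44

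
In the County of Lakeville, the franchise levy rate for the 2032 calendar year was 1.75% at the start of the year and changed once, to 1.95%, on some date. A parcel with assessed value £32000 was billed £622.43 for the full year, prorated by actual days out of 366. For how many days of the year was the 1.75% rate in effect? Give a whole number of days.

Let d = days at the first rate; then 366 − d days at the second rate.
£32000 × [1.75%·d + 1.95%·(366−d)] / 366 = £622.43
Solving gives d = 9, so the new rate took effect on 10 Jan 2032.

9 days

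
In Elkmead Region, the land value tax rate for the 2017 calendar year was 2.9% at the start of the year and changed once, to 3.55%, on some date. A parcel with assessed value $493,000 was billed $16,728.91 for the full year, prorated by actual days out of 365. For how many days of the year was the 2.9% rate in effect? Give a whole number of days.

88 days

Let d = days at the first rate; then 365 − d days at the second rate.
$493,000 × [2.9%·d + 3.55%·(365−d)] / 365 = $16,728.91
Solving gives d = 88, so the new rate took effect on 30 Mar 2017.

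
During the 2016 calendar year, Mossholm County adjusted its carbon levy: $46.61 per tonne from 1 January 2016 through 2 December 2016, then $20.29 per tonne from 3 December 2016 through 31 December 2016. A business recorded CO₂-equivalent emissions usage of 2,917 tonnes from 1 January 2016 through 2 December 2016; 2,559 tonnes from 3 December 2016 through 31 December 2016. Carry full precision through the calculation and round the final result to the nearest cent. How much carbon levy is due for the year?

1 January – 2 December 2016: 2,917 tonnes at $46.61/tonne → $135,961.37
3 December – 31 December 2016: 2,559 tonnes at $20.29/tonne → $51,922.11

$187,883.48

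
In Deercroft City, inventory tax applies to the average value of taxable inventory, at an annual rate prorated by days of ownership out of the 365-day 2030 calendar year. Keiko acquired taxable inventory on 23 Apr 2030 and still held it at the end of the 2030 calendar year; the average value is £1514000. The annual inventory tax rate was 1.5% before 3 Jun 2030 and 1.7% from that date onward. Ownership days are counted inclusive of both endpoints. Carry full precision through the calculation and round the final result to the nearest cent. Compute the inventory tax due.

23 Apr – 2 Jun 2030: 41 days at 1.5% → £1514000 × 1.5% × 41/365 = £2550.9863
3 Jun – 31 Dec 2030: 212 days at 1.7% → £1514000 × 1.7% × 212/365 = £14949.1945
Total = £17500.1808

£17500.18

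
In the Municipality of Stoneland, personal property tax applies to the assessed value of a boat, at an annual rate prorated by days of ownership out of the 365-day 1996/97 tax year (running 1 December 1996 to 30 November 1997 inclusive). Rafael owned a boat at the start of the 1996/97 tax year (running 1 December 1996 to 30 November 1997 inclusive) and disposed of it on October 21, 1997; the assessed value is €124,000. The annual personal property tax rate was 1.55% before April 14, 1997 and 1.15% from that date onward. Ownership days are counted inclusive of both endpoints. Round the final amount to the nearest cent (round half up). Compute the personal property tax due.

€1,451.82

December 1, 1996 – April 13, 1997: 134 days at 1.55% → €124,000 × 1.55% × 134/365 = €705.6110
April 14 – October 21, 1997: 191 days at 1.15% → €124,000 × 1.15% × 191/365 = €746.2082
Total = €1,451.8192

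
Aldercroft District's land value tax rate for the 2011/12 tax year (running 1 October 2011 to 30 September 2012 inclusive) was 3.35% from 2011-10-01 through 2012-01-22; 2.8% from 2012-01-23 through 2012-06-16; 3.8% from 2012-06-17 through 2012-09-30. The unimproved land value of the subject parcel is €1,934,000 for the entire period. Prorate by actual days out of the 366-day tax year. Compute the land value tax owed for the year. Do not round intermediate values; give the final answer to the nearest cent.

2011-10-01 to 2012-01-22: 114 days at 3.35% → €1,934,000 × 3.35% × 114/366 = €20,180.1803
2012-01-23 to 2012-06-16: 146 days at 2.8% → €1,934,000 × 2.8% × 146/366 = €21,601.6175
2012-06-17 to 2012-09-30: 106 days at 3.8% → €1,934,000 × 3.8% × 106/366 = €21,284.5683
Total = €63,066.3661

€63,066.37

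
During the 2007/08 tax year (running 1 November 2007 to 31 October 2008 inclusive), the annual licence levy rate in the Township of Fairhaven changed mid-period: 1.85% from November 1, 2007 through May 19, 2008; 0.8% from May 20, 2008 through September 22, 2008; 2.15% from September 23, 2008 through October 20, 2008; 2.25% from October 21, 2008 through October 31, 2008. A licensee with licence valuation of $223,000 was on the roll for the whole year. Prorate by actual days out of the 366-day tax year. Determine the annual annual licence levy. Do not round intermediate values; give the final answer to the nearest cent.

November 1, 2007 – May 19, 2008: 201 days at 1.85% → $223,000 × 1.85% × 201/366 = $2,265.6434
May 20 – September 22, 2008: 126 days at 0.8% → $223,000 × 0.8% × 126/366 = $614.1639
September 23 – October 20, 2008: 28 days at 2.15% → $223,000 × 2.15% × 28/366 = $366.7923
October 21 – October 31, 2008: 11 days at 2.25% → $223,000 × 2.25% × 11/366 = $150.7992
Total = $3,397.3989

$3,397.40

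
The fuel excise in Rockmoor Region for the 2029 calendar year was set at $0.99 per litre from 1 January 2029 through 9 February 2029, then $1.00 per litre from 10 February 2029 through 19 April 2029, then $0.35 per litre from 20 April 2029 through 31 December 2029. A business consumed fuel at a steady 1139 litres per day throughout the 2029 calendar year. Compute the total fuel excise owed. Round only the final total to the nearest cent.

$225,749.80

1 January – 9 February 2029: 40 days × 1139 litres/day = 45,560 litres at $0.99/litre → $45,104.40
10 February – 19 April 2029: 69 days × 1139 litres/day = 78,591 litres at $1.00/litre → $78,591.00
20 April – 31 December 2029: 256 days × 1139 litres/day = 291,584 litres at $0.35/litre → $102,054.40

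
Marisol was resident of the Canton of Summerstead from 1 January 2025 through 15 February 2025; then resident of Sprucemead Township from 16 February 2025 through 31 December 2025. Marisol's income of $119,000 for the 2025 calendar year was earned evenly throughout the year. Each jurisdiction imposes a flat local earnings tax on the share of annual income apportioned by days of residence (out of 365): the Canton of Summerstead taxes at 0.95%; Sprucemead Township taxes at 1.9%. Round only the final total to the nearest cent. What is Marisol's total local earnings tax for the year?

The Canton of Summerstead, 1 January – 15 February 2025: 46 days → $119,000 × 0.95% × 46/365 = $142.4740
Sprucemead Township, 16 February – 31 December 2025: 319 days → $119,000 × 1.9% × 319/365 = $1,976.0521
Total = $2,118.5260

$2,118.53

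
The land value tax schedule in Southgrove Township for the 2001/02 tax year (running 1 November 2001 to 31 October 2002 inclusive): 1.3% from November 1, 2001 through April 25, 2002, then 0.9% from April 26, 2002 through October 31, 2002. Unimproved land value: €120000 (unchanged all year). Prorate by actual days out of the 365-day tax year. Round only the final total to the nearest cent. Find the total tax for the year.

November 1, 2001 – April 25, 2002: 176 days at 1.3% → €120000 × 1.3% × 176/365 = €752.2192
April 26 – October 31, 2002: 189 days at 0.9% → €120000 × 0.9% × 189/365 = €559.2329
Total = €1311.4521

€1311.45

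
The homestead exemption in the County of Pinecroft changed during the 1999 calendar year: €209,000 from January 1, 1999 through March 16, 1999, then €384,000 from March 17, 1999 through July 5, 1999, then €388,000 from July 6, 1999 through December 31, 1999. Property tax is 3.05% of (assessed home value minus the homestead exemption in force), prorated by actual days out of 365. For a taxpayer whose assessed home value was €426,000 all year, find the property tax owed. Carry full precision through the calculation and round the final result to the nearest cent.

€2,317.92

January 1 – March 16, 1999: 75 days, exemption €209,000 → (€426,000 − €209,000) × 3.05% × 75/365 = €1,359.9658
March 17 – July 5, 1999: 111 days, exemption €384,000 → (€426,000 − €384,000) × 3.05% × 111/365 = €389.5644
July 6 – December 31, 1999: 179 days, exemption €388,000 → (€426,000 − €388,000) × 3.05% × 179/365 = €568.3863
Total = €2,317.9164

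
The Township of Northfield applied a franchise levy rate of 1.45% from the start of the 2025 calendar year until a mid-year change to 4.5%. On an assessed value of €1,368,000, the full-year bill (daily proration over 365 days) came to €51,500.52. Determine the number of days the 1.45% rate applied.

88 days

Let d = days at the first rate; then 365 − d days at the second rate.
€1,368,000 × [1.45%·d + 4.5%·(365−d)] / 365 = €51,500.52
Solving gives d = 88, so the new rate took effect on 30 March 2025.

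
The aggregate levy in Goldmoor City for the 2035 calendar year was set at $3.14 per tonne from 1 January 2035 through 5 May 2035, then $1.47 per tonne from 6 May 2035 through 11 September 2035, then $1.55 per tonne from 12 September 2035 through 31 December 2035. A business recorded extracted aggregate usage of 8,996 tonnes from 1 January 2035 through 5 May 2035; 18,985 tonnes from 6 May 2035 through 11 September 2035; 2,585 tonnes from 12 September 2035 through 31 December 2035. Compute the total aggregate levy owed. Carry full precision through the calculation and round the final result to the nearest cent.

1 January – 5 May 2035: 8,996 tonnes at $3.14/tonne → $28,247.44
6 May – 11 September 2035: 18,985 tonnes at $1.47/tonne → $27,907.95
12 September – 31 December 2035: 2,585 tonnes at $1.55/tonne → $4,006.75

$60,162.14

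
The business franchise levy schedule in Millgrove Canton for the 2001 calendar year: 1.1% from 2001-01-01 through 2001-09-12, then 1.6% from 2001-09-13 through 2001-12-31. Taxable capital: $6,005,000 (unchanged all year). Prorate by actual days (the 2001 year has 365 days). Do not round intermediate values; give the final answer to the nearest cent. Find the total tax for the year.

2001-01-01 to 2001-09-12: 255 days at 1.1% → $6,005,000 × 1.1% × 255/365 = $46,148.0137
2001-09-13 to 2001-12-31: 110 days at 1.6% → $6,005,000 × 1.6% × 110/365 = $28,955.6164
Total = $75,103.6301

$75,103.63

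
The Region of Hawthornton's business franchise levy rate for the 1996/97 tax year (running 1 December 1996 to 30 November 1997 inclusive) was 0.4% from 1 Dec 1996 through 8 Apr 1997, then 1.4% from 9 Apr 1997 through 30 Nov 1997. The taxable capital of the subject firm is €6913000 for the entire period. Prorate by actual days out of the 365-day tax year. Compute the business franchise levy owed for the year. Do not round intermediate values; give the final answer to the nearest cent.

€72349.75

1 Dec 1996 – 8 Apr 1997: 129 days at 0.4% → €6913000 × 0.4% × 129/365 = €9772.8986
9 Apr – 30 Nov 1997: 236 days at 1.4% → €6913000 × 1.4% × 236/365 = €62576.8548
Total = €72349.7534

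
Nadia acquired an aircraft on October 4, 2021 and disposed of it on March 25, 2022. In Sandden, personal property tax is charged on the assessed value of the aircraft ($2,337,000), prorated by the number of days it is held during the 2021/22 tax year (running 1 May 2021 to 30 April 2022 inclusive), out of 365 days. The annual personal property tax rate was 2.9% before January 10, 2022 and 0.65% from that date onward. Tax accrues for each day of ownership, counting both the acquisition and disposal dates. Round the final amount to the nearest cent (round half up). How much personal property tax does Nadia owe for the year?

$21,317.92

October 4, 2021 – January 9, 2022: 98 days at 2.9% → $2,337,000 × 2.9% × 98/365 = $18,196.5863
January 10 – March 25, 2022: 75 days at 0.65% → $2,337,000 × 0.65% × 75/365 = $3,121.3356
Total = $21,317.9219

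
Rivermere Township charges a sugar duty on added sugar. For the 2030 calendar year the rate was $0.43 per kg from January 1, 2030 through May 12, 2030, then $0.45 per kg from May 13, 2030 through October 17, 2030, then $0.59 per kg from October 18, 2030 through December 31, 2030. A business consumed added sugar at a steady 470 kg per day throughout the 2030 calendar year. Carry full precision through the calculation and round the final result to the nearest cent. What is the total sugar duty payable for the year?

$80,891.70

January 1 – May 12, 2030: 132 days × 470 kg/day = 62,040 kg at $0.43/kg → $26,677.20
May 13 – October 17, 2030: 158 days × 470 kg/day = 74,260 kg at $0.45/kg → $33,417.00
October 18 – December 31, 2030: 75 days × 470 kg/day = 35,250 kg at $0.59/kg → $20,797.50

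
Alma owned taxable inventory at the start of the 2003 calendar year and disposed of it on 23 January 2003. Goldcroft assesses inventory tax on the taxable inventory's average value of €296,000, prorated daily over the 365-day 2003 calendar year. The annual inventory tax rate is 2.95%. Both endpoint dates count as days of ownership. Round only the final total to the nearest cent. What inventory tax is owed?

Days held (1 January – 23 January 2003): 23 out of 365
Tax = €296,000 × 2.95% × 23/365 = €550.2356

€550.24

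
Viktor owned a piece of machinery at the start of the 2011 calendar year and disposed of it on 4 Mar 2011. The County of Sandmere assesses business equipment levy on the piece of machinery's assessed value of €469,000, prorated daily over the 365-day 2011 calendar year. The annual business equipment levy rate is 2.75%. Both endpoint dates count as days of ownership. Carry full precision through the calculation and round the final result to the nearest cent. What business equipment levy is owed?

€2,226.14

Days held (1 Jan – 4 Mar 2011): 63 out of 365
Tax = €469,000 × 2.75% × 63/365 = €2,226.1438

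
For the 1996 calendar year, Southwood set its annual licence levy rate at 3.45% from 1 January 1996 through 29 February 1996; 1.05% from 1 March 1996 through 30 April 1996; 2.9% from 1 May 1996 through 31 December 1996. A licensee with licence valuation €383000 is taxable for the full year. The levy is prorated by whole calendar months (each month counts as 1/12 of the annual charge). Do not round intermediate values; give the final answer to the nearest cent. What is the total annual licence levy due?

1 January – 29 February 1996: 2 months at 3.45% → €383000 × 3.45% × 2/12 = €2202.2500
1 March – 30 April 1996: 2 months at 1.05% → €383000 × 1.05% × 2/12 = €670.2500
1 May – 31 December 1996: 8 months at 2.9% → €383000 × 2.9% × 8/12 = €7404.6667
Total = €10277.1667

€10277.17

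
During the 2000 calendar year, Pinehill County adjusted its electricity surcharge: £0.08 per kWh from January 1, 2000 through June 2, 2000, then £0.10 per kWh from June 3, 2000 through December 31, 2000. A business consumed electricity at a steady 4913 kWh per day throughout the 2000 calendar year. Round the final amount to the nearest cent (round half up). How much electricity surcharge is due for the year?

£164,683.76

January 1 – June 2, 2000: 154 days × 4913 kWh/day = 756,602 kWh at £0.08/kWh → £60,528.16
June 3 – December 31, 2000: 212 days × 4913 kWh/day = 1,041,556 kWh at £0.10/kWh → £104,155.60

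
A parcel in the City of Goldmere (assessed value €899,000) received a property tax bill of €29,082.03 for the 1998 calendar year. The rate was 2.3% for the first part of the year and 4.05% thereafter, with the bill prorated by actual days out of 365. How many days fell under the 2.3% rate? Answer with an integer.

Let d = days at the first rate; then 365 − d days at the second rate.
€899,000 × [2.3%·d + 4.05%·(365−d)] / 365 = €29,082.03
Solving gives d = 170, so the new rate took effect on 20 Jun 1998.

170 days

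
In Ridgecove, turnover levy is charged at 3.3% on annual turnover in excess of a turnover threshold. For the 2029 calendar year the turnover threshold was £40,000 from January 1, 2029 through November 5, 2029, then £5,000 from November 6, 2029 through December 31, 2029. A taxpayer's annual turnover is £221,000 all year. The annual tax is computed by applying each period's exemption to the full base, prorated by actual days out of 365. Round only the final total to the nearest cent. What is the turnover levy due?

£6,150.21

January 1 – November 5, 2029: 309 days, exemption £40,000 → (£221,000 − £40,000) × 3.3% × 309/365 = £5,056.5945
November 6 – December 31, 2029: 56 days, exemption £5,000 → (£221,000 − £5,000) × 3.3% × 56/365 = £1,093.6110
Total = £6,150.2055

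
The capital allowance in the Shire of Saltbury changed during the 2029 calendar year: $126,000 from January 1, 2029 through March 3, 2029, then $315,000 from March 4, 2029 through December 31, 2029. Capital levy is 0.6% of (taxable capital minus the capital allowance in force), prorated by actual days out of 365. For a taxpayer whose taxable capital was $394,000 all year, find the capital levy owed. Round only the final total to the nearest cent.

January 1 – March 3, 2029: 62 days, exemption $126,000 → ($394,000 − $126,000) × 0.6% × 62/365 = $273.1397
March 4 – December 31, 2029: 303 days, exemption $315,000 → ($394,000 − $315,000) × 0.6% × 303/365 = $393.4849
Total = $666.6247

$666.62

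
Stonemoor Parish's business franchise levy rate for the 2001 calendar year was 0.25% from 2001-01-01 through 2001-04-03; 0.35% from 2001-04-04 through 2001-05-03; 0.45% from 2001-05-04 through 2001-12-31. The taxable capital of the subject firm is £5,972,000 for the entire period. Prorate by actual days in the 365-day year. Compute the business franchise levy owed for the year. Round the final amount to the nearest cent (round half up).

2001-01-01 to 2001-04-03: 93 days at 0.25% → £5,972,000 × 0.25% × 93/365 = £3,804.0822
2001-04-04 to 2001-05-03: 30 days at 0.35% → £5,972,000 × 0.35% × 30/365 = £1,717.9726
2001-05-04 to 2001-12-31: 242 days at 0.45% → £5,972,000 × 0.45% × 242/365 = £17,817.8301
Total = £23,339.8849

£23,339.88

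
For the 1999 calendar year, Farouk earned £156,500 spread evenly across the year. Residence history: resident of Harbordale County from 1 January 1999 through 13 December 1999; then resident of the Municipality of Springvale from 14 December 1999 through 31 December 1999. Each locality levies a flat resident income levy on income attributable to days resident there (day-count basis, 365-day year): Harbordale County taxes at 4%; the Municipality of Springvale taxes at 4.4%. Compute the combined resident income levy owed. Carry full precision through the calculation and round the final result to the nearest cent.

Harbordale County, 1 January – 13 December 1999: 347 days → £156,500 × 4% × 347/365 = £5,951.2877
The Municipality of Springvale, 14 December – 31 December 1999: 18 days → £156,500 × 4.4% × 18/365 = £339.5836
Total = £6,290.8712

£6,290.87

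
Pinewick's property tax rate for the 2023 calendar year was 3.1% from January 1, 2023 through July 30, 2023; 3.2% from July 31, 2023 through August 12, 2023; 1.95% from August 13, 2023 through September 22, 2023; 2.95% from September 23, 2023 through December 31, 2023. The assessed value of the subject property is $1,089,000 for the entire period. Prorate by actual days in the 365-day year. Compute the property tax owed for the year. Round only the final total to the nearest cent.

January 1 – July 30, 2023: 211 days at 3.1% → $1,089,000 × 3.1% × 211/365 = $19,515.4767
July 31 – August 12, 2023: 13 days at 3.2% → $1,089,000 × 3.2% × 13/365 = $1,241.1616
August 13 – September 22, 2023: 41 days at 1.95% → $1,089,000 × 1.95% × 41/365 = $2,385.3575
September 23 – December 31, 2023: 100 days at 2.95% → $1,089,000 × 2.95% × 100/365 = $8,801.5068
Total = $31,943.5027

$31,943.50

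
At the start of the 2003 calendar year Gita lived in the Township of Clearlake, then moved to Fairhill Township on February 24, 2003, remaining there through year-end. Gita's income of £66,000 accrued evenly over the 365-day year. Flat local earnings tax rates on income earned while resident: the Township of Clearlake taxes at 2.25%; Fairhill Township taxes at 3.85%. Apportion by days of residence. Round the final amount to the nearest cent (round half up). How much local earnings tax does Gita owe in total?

The Township of Clearlake, January 1 – February 23, 2003: 54 days → £66,000 × 2.25% × 54/365 = £219.6986
Fairhill Township, February 24 – December 31, 2003: 311 days → £66,000 × 3.85% × 311/365 = £2,165.0712
Total = £2,384.7699

£2,384.77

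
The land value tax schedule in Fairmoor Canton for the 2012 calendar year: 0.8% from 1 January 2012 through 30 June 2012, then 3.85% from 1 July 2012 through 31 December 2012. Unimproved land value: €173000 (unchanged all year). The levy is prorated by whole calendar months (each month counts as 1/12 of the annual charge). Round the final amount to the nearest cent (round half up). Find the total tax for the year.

1 January – 30 June 2012: 6 months at 0.8% → €173000 × 0.8% × 6/12 = €692.0000
1 July – 31 December 2012: 6 months at 3.85% → €173000 × 3.85% × 6/12 = €3330.2500
Total = €4022.2500

€4022.25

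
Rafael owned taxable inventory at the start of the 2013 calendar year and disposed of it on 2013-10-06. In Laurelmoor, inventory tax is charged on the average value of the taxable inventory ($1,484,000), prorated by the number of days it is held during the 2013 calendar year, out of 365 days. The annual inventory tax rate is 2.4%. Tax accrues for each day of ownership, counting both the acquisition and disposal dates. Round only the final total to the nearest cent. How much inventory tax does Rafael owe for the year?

Days held (2013-01-01 to 2013-10-06): 279 out of 365
Tax = $1,484,000 × 2.4% × 279/365 = $27,224.2849

$27,224.28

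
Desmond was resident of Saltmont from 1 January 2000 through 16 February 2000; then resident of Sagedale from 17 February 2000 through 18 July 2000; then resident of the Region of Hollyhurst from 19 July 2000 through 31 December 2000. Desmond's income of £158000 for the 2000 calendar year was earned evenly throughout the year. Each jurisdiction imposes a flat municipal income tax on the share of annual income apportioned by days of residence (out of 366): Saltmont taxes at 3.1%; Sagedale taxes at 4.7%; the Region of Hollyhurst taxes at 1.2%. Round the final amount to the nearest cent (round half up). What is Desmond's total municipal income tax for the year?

£4593.22

Saltmont, 1 January – 16 February 2000: 47 days → £158000 × 3.1% × 47/366 = £628.9781
Sagedale, 17 February – 18 July 2000: 153 days → £158000 × 4.7% × 153/366 = £3104.3115
The Region of Hollyhurst, 19 July – 31 December 2000: 166 days → £158000 × 1.2% × 166/366 = £859.9344
Total = £4593.2240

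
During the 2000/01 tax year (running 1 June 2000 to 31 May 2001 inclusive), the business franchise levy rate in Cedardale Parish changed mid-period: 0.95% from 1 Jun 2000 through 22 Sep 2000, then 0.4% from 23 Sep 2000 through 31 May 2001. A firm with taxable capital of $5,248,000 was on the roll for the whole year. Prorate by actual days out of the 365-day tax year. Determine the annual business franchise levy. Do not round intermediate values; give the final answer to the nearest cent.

$30,007.06

1 Jun – 22 Sep 2000: 114 days at 0.95% → $5,248,000 × 0.95% × 114/365 = $15,571.4630
23 Sep 2000 – 31 May 2001: 251 days at 0.4% → $5,248,000 × 0.4% × 251/365 = $14,435.5945
Total = $30,007.0575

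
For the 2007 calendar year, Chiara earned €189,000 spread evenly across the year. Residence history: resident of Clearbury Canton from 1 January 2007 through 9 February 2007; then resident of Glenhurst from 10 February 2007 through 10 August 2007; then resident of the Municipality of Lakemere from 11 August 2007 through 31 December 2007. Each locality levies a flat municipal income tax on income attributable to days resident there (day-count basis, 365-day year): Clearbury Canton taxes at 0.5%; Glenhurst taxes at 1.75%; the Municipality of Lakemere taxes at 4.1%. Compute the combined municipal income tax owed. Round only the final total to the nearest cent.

€4,788.69

Clearbury Canton, 1 January – 9 February 2007: 40 days → €189,000 × 0.5% × 40/365 = €103.5616
Glenhurst, 10 February – 10 August 2007: 182 days → €189,000 × 1.75% × 182/365 = €1,649.2192
The Municipality of Lakemere, 11 August – 31 December 2007: 143 days → €189,000 × 4.1% × 143/365 = €3,035.9096
Total = €4,788.6904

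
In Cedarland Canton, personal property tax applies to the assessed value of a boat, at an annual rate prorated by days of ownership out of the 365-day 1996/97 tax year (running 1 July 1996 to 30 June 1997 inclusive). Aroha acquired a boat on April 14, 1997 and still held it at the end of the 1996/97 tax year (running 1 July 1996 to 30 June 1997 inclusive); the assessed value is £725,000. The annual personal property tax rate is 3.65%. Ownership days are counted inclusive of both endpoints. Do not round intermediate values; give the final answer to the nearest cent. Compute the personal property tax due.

Days held (April 14 – June 30, 1997): 78 out of 365
Tax = £725,000 × 3.65% × 78/365 = £5,655.0000

£5,655.00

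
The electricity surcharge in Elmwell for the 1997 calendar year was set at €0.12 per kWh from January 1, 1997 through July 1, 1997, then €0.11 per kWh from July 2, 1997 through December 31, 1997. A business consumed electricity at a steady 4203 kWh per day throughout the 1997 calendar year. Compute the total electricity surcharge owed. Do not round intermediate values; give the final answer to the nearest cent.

January 1 – July 1, 1997: 182 days × 4203 kWh/day = 764,946 kWh at €0.12/kWh → €91793.52
July 2 – December 31, 1997: 183 days × 4203 kWh/day = 769,149 kWh at €0.11/kWh → €84606.39

€176399.91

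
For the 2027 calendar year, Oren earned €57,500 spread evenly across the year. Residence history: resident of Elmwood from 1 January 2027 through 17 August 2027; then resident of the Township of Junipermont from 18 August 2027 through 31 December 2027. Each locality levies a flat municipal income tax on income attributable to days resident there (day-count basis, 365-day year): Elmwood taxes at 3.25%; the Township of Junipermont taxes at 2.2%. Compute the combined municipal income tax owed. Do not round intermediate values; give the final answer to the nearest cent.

Elmwood, 1 January – 17 August 2027: 229 days → €57,500 × 3.25% × 229/365 = €1,172.4486
The Township of Junipermont, 18 August – 31 December 2027: 136 days → €57,500 × 2.2% × 136/365 = €471.3425
Total = €1,643.7911

€1,643.79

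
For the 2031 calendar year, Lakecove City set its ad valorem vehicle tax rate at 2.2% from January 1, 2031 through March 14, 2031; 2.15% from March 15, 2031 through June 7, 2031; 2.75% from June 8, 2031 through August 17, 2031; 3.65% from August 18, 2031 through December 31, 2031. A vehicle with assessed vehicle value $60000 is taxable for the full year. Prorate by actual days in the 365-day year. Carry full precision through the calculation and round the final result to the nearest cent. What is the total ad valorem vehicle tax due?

$1701.37

January 1 – March 14, 2031: 73 days at 2.2% → $60000 × 2.2% × 73/365 = $264.0000
March 15 – June 7, 2031: 85 days at 2.15% → $60000 × 2.15% × 85/365 = $300.4110
June 8 – August 17, 2031: 71 days at 2.75% → $60000 × 2.75% × 71/365 = $320.9589
August 18 – December 31, 2031: 136 days at 3.65% → $60000 × 3.65% × 136/365 = $816.0000
Total = $1701.3699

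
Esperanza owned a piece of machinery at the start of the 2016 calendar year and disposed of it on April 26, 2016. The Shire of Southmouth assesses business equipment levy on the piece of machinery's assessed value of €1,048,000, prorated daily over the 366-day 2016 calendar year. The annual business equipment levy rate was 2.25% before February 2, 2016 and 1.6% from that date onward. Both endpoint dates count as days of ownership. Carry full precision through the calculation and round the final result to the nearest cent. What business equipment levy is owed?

January 1 – February 1, 2016: 32 days at 2.25% → €1,048,000 × 2.25% × 32/366 = €2,061.6393
February 2 – April 26, 2016: 85 days at 1.6% → €1,048,000 × 1.6% × 85/366 = €3,894.2077
Total = €5,955.8470

€5,955.85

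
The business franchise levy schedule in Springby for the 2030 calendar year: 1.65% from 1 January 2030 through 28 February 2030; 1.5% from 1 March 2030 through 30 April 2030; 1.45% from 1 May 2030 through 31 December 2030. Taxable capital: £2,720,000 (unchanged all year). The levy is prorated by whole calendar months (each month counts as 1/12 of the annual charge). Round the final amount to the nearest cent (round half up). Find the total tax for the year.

£40,573.33

1 January – 28 February 2030: 2 months at 1.65% → £2,720,000 × 1.65% × 2/12 = £7,480.0000
1 March – 30 April 2030: 2 months at 1.5% → £2,720,000 × 1.5% × 2/12 = £6,800.0000
1 May – 31 December 2030: 8 months at 1.45% → £2,720,000 × 1.45% × 8/12 = £26,293.3333
Total = £40,573.3333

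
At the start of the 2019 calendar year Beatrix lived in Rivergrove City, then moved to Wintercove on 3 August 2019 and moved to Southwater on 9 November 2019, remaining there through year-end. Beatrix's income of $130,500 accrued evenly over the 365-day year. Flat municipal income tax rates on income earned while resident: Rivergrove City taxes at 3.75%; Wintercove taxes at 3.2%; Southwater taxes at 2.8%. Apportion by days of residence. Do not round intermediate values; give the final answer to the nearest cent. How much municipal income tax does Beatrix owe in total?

Rivergrove City, 1 January – 2 August 2019: 214 days → $130,500 × 3.75% × 214/365 = $2,869.2123
Wintercove, 3 August – 8 November 2019: 98 days → $130,500 × 3.2% × 98/365 = $1,121.2274
Southwater, 9 November – 31 December 2019: 53 days → $130,500 × 2.8% × 53/365 = $530.5808
Total = $4,521.0205

$4,521.02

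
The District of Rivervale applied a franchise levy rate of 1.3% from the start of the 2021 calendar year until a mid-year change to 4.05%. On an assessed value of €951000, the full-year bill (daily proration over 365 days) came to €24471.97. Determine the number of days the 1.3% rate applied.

196 days

Let d = days at the first rate; then 365 − d days at the second rate.
€951000 × [1.3%·d + 4.05%·(365−d)] / 365 = €24471.97
Solving gives d = 196, so the new rate took effect on 16 July 2021.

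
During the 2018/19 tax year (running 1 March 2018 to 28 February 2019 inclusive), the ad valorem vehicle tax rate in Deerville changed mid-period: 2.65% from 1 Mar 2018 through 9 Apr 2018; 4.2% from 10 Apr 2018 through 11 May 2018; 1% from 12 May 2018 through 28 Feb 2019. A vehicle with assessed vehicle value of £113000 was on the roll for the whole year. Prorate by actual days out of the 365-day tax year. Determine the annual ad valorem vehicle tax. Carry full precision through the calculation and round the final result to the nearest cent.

£1651.35

1 Mar – 9 Apr 2018: 40 days at 2.65% → £113000 × 2.65% × 40/365 = £328.1644
10 Apr – 11 May 2018: 32 days at 4.2% → £113000 × 4.2% × 32/365 = £416.0877
12 May 2018 – 28 Feb 2019: 293 days at 1% → £113000 × 1% × 293/365 = £907.0959
Total = £1651.3479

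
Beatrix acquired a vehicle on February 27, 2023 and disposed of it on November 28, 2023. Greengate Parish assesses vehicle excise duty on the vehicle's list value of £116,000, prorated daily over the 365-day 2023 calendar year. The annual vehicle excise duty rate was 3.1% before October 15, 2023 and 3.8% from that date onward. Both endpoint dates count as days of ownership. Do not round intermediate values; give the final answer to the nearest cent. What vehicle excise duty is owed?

£2,809.42

February 27 – October 14, 2023: 230 days at 3.1% → £116,000 × 3.1% × 230/365 = £2,265.9726
October 15 – November 28, 2023: 45 days at 3.8% → £116,000 × 3.8% × 45/365 = £543.4521
Total = £2,809.4247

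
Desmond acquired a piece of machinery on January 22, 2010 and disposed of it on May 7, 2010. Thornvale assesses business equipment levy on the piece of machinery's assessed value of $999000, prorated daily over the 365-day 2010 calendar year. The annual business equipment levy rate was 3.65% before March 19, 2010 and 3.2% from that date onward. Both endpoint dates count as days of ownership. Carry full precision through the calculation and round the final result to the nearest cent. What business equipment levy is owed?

January 22 – March 18, 2010: 56 days at 3.65% → $999000 × 3.65% × 56/365 = $5594.4000
March 19 – May 7, 2010: 50 days at 3.2% → $999000 × 3.2% × 50/365 = $4379.1781
Total = $9973.5781

$9973.58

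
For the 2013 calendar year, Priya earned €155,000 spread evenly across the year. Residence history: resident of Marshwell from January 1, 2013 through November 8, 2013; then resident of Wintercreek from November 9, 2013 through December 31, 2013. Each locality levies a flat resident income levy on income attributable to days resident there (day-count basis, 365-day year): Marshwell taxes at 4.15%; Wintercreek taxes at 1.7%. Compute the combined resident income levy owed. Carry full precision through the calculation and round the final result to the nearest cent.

€5,881.08

Marshwell, January 1 – November 8, 2013: 312 days → €155,000 × 4.15% × 312/365 = €5,498.4658
Wintercreek, November 9 – December 31, 2013: 53 days → €155,000 × 1.7% × 53/365 = €382.6164
Total = €5,881.0822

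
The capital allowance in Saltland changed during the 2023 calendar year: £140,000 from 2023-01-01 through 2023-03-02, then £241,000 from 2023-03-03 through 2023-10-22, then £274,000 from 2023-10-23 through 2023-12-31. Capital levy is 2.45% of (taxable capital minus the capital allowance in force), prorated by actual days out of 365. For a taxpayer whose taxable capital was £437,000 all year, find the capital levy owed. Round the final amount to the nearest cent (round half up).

2023-01-01 to 2023-03-02: 61 days, exemption £140,000 → (£437,000 − £140,000) × 2.45% × 61/365 = £1,216.0726
2023-03-03 to 2023-10-22: 234 days, exemption £241,000 → (£437,000 − £241,000) × 2.45% × 234/365 = £3,078.5425
2023-10-23 to 2023-12-31: 70 days, exemption £274,000 → (£437,000 − £274,000) × 2.45% × 70/365 = £765.8767
Total = £5,060.4918

£5,060.49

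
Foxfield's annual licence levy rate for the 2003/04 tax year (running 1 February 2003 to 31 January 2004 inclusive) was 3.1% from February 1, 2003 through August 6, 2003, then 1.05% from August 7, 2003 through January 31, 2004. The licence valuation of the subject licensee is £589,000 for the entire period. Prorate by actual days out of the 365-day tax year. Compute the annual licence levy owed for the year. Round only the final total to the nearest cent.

February 1 – August 6, 2003: 187 days at 3.1% → £589,000 × 3.1% × 187/365 = £9,354.6110
August 7, 2003 – January 31, 2004: 178 days at 1.05% → £589,000 × 1.05% × 178/365 = £3,016.0027
Total = £12,370.6137

£12,370.61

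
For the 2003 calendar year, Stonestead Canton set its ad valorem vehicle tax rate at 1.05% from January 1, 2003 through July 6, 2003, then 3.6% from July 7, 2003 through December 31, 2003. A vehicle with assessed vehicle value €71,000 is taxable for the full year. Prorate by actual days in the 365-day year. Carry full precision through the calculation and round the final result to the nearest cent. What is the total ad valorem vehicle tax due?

€1,628.43

January 1 – July 6, 2003: 187 days at 1.05% → €71,000 × 1.05% × 187/365 = €381.9411
July 7 – December 31, 2003: 178 days at 3.6% → €71,000 × 3.6% × 178/365 = €1,246.4877
Total = €1,628.4288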